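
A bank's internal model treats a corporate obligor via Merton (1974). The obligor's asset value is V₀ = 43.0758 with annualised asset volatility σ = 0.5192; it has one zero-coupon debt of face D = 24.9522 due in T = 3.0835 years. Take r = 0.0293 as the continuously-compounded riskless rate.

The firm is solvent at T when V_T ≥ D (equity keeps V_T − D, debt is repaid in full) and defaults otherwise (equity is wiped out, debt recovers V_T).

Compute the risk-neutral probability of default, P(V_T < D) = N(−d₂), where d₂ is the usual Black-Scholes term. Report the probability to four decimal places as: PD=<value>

d₁ = [ln(V₀/D) + (r + σ²/2)T] / (σ√T)
   = [ln(43.0758/24.9522) + (0.0293 + 0.5·0.5192²)·3.0835] / (0.5192·√3.0835)
   = [0.545999 + 0.505954] / 0.911710 = 1.153825
d₂ = d₁ − σ√T = 1.153825 − 0.911710 = 0.242115
risk-neutral PD = N(−d₂) = N(-0.242115) = 0.404346

PD=0.4043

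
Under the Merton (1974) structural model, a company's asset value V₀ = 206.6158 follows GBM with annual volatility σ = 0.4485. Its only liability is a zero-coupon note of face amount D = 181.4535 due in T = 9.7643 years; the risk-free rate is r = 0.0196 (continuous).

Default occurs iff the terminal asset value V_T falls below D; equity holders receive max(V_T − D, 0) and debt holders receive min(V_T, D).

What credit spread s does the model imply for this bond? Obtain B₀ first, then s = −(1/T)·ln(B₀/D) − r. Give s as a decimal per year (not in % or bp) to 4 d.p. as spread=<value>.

d₁ = [ln(V₀/D) + (r + σ²/2)T] / (σ√T)
   = [ln(206.6158/181.4535) + (0.0196 + 0.5·0.4485²)·9.7643] / (0.4485·√9.7643)
   = [0.129862 + 1.173436] / 1.401467 = 0.929952
d₂ = d₁ − σ√T = 0.929952 − 1.401467 = -0.471515
N(d₁) = 0.823802,  N(d₂) = 0.318636,  e^(−rT) = 0.825818
E₀ = V₀·N(d₁) − D·e^(−rT)·N(d₂)
   = 206.6158·0.823802 − 181.4535·0.825818·0.318636 = 122.463605
B₀ = V₀ − E₀ = 206.6158 − 122.463605 = 84.152195
spread = −(1/T)·ln(B₀/D) − r = −(1/9.7643)·ln(84.152195/181.4535) − 0.0196 = 0.05909201

spread=0.0591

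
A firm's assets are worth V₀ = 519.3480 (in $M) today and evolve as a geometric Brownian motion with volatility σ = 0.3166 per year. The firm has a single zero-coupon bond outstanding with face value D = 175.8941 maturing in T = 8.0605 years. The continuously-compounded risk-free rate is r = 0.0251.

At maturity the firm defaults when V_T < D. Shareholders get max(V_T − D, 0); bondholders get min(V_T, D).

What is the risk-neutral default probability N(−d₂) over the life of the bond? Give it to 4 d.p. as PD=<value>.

d₁ = [ln(V₀/D) + (r + σ²/2)T] / (σ√T)
   = [ln(519.3480/175.8941) + (0.0251 + 0.5·0.3166²)·8.0605] / (0.3166·√8.0605)
   = [1.082692 + 0.606293] / 0.898860 = 1.879031
d₂ = d₁ − σ√T = 1.879031 − 0.898860 = 0.980171
risk-neutral PD = N(−d₂) = N(-0.980171) = 0.163501

PD=0.1635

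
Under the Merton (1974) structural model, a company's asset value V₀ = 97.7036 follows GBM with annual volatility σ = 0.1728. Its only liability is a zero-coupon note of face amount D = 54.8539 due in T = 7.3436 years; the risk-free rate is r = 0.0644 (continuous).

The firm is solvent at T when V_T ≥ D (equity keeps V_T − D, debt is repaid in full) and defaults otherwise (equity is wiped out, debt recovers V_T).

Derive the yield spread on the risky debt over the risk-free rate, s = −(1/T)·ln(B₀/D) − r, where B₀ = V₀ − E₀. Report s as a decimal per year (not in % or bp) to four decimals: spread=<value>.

d₁ = [ln(V₀/D) + (r + σ²/2)T] / (σ√T)
   = [ln(97.7036/54.8539) + (0.0644 + 0.5·0.1728²)·7.3436] / (0.1728·√7.3436)
   = [0.577265 + 0.582567] / 0.468272 = 2.476834
d₂ = d₁ − σ√T = 2.476834 − 0.468272 = 2.008562
N(d₁) = 0.993372,  N(d₂) = 0.977708,  e^(−rT) = 0.623175
E₀ = V₀·N(d₁) − D·e^(−rT)·N(d₂)
   = 97.7036·0.993372 − 54.8539·0.623175·0.977708 = 63.634485
B₀ = V₀ − E₀ = 97.7036 − 63.634485 = 34.069115
spread = −(1/T)·ln(B₀/D) − r = −(1/7.3436)·ln(34.069115/54.8539) − 0.0644 = 0.00045675

spread=0.0005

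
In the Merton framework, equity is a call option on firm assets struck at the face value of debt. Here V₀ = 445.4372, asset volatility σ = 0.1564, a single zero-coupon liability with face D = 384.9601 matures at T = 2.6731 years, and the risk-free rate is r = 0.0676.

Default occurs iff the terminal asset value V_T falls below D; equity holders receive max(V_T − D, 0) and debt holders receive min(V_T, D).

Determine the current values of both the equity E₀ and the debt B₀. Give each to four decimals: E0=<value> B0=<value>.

d₁ = [ln(V₀/D) + (r + σ²/2)T] / (σ√T)
   = [ln(445.4372/384.9601) + (0.0676 + 0.5·0.1564²)·2.6731] / (0.1564·√2.6731)
   = [0.145917 + 0.213395] / 0.255708 = 1.405163
d₂ = d₁ − σ√T = 1.405163 − 0.255708 = 1.149455
N(d₁) = 0.920014,  N(d₂) = 0.874816,  e^(−rT) = 0.834684
E₀ = V₀·N(d₁) − D·e^(−rT)·N(d₂)
   = 445.4372·0.920014 − 384.9601·0.834684·0.874816 = 128.712295
B₀ = V₀ − E₀ = 445.4372 − 128.712295 = 316.724905

E0=128.7123 B0=316.7249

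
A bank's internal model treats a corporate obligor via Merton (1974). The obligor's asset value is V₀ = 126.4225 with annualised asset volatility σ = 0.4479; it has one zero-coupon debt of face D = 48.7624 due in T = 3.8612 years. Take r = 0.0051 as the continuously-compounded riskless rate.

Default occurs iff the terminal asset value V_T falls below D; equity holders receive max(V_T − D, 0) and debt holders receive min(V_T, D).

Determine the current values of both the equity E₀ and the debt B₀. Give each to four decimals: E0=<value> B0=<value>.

d₁ = [ln(V₀/D) + (r + σ²/2)T] / (σ√T)
   = [ln(126.4225/48.7624) + (0.0051 + 0.5·0.4479²)·3.8612] / (0.4479·√3.8612)
   = [0.952670 + 0.406998] / 0.880121 = 1.544866
d₂ = d₁ − σ√T = 1.544866 − 0.880121 = 0.664745
N(d₁) = 0.938811,  N(d₂) = 0.746893,  e^(−rT) = 0.980501
E₀ = V₀·N(d₁) − D·e^(−rT)·N(d₂)
   = 126.4225·0.938811 − 48.7624·0.980501·0.746893 = 82.976658
B₀ = V₀ − E₀ = 126.4225 − 82.976658 = 43.445842

E0=82.9767 B0=43.4458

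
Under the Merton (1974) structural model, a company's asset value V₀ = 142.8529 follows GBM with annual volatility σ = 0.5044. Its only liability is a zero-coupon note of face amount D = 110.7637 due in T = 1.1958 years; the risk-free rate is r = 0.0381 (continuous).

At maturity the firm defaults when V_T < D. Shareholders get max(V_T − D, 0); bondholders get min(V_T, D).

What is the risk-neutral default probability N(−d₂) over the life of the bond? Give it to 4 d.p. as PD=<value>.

d₁ = [ln(V₀/D) + (r + σ²/2)T] / (σ√T)
   = [ln(142.8529/110.7637) + (0.0381 + 0.5·0.5044²)·1.1958] / (0.5044·√1.1958)
   = [0.254416 + 0.197677] / 0.551575 = 0.819642
d₂ = d₁ − σ√T = 0.819642 − 0.551575 = 0.268067
risk-neutral PD = N(−d₂) = N(-0.268067) = 0.394324

PD=0.3943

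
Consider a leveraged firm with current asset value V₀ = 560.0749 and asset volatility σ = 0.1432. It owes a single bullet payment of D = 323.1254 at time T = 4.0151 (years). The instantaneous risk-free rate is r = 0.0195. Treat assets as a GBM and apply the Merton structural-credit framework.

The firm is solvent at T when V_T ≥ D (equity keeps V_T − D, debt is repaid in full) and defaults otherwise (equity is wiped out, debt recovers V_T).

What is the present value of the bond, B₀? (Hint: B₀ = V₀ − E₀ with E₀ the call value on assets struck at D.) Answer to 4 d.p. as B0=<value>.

d₁ = [ln(V₀/D) + (r + σ²/2)T] / (σ√T)
   = [ln(560.0749/323.1254) + (0.0195 + 0.5·0.1432²)·4.0151] / (0.1432·√4.0151)
   = [0.550030 + 0.119462] / 0.286940 = 2.333211
d₂ = d₁ − σ√T = 2.333211 − 0.286940 = 2.046271
N(d₁) = 0.990181,  N(d₂) = 0.979635,  e^(−rT) = 0.924692
E₀ = V₀·N(d₁) − D·e^(−rT)·N(d₂)
   = 560.0749·0.990181 − 323.1254·0.924692·0.979635 = 261.869123
B₀ = V₀ − E₀ = 560.0749 − 261.869123 = 298.205777

B0=298.2058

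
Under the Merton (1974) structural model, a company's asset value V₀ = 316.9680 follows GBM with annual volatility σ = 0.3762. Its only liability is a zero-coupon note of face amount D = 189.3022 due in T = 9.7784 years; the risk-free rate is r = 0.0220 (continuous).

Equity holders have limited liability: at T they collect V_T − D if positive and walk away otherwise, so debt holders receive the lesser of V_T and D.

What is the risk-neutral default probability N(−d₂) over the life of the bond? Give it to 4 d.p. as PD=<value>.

PD=0.4869

d₁ = [ln(V₀/D) + (r + σ²/2)T] / (σ√T)
   = [ln(316.9680/189.3022) + (0.0220 + 0.5·0.3762²)·9.7784] / (0.3762·√9.7784)
   = [0.515456 + 0.907076] / 1.176394 = 1.209231
d₂ = d₁ − σ√T = 1.209231 − 1.176394 = 0.032838
risk-neutral PD = N(−d₂) = N(-0.032838) = 0.486902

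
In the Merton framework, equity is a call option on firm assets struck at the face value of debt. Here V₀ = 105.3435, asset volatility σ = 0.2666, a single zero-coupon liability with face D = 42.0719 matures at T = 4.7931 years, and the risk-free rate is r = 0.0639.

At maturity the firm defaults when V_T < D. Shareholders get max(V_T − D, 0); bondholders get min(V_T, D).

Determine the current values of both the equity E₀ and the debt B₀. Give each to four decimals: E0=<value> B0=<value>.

d₁ = [ln(V₀/D) + (r + σ²/2)T] / (σ√T)
   = [ln(105.3435/42.0719) + (0.0639 + 0.5·0.2666²)·4.7931] / (0.2666·√4.7931)
   = [0.917846 + 0.476615] / 0.583671 = 2.389121
d₂ = d₁ − σ√T = 2.389121 − 0.583671 = 1.805450
N(d₁) = 0.991556,  N(d₂) = 0.964498,  e^(−rT) = 0.736181
E₀ = V₀·N(d₁) − D·e^(−rT)·N(d₂)
   = 105.3435·0.991556 − 42.0719·0.736181·0.964498 = 74.580994
B₀ = V₀ − E₀ = 105.3435 − 74.580994 = 30.762506

E0=74.5810 B0=30.7625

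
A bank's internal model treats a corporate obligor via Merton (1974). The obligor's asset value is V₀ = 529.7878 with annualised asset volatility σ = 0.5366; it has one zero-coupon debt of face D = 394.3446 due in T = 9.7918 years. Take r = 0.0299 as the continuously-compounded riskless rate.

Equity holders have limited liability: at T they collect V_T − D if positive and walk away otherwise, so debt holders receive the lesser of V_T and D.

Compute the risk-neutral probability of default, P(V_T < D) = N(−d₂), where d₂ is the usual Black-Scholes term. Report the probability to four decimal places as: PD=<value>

d₁ = [ln(V₀/D) + (r + σ²/2)T] / (σ√T)
   = [ln(529.7878/394.3446) + (0.0299 + 0.5·0.5366²)·9.7918] / (0.5366·√9.7918)
   = [0.295251 + 1.702498] / 1.679121 = 1.189759
d₂ = d₁ − σ√T = 1.189759 − 1.679121 = -0.489362
risk-neutral PD = N(−d₂) = N(0.489362) = 0.687707

PD=0.6877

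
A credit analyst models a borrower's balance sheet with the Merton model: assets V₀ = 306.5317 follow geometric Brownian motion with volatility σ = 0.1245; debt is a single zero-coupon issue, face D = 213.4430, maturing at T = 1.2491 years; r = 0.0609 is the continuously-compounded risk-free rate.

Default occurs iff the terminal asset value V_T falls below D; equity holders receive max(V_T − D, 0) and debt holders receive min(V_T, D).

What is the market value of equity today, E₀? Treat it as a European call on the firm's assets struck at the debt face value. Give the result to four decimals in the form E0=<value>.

E0=108.7308

d₁ = [ln(V₀/D) + (r + σ²/2)T] / (σ√T)
   = [ln(306.5317/213.4430) + (0.0609 + 0.5·0.1245²)·1.2491] / (0.1245·√1.2491)
   = [0.361951 + 0.085751] / 0.139145 = 3.217520
d₂ = d₁ − σ√T = 3.217520 − 0.139145 = 3.078375
N(d₁) = 0.999353,  N(d₂) = 0.998959,  e^(−rT) = 0.926751
E₀ = V₀·N(d₁) − D·e^(−rT)·N(d₂)
   = 306.5317·0.999353 − 213.4430·0.926751·0.998959 = 108.730827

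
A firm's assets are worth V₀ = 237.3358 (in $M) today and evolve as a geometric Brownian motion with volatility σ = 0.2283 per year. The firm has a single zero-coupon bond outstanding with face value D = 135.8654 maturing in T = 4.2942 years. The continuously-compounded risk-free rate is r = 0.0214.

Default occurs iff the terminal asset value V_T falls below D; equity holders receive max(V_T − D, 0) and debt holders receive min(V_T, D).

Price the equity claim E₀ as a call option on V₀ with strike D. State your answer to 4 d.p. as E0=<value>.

d₁ = [ln(V₀/D) + (r + σ²/2)T] / (σ√T)
   = [ln(237.3358/135.8654) + (0.0214 + 0.5·0.2283²)·4.2942] / (0.2283·√4.2942)
   = [0.557811 + 0.203805] / 0.473094 = 1.609863
d₂ = d₁ − σ√T = 1.609863 − 0.473094 = 1.136770
N(d₁) = 0.946286,  N(d₂) = 0.872183,  e^(−rT) = 0.912200
E₀ = V₀·N(d₁) − D·e^(−rT)·N(d₂)
   = 237.3358·0.946286 − 135.8654·0.912200·0.872183 = 116.492364

E0=116.4924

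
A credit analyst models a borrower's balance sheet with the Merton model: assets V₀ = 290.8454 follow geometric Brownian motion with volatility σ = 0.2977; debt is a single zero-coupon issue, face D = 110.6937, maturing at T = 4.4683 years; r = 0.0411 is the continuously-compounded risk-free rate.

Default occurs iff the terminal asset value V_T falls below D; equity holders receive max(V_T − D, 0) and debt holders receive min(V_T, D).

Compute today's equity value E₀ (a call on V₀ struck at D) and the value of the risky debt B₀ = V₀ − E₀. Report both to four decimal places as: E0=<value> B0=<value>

d₁ = [ln(V₀/D) + (r + σ²/2)T] / (σ√T)
   = [ln(290.8454/110.6937) + (0.0411 + 0.5·0.2977²)·4.4683] / (0.2977·√4.4683)
   = [0.966025 + 0.381649] / 0.629289 = 2.141583
d₂ = d₁ − σ√T = 2.141583 − 0.629289 = 1.512294
N(d₁) = 0.983886,  N(d₂) = 0.934770,  e^(−rT) = 0.832229
E₀ = V₀·N(d₁) − D·e^(−rT)·N(d₂)
   = 290.8454·0.983886 − 110.6937·0.832229·0.934770 = 200.045411
B₀ = V₀ − E₀ = 290.8454 − 200.045411 = 90.799989

E0=200.0454 B0=90.8000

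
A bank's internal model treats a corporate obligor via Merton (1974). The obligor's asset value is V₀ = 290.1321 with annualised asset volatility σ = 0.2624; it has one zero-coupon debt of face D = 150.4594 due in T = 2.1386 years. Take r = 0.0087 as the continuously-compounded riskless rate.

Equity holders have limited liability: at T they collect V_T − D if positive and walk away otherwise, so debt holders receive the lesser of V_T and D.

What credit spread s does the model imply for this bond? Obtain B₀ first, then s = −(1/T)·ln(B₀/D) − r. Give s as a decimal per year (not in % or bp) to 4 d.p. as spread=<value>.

spread=0.0039

d₁ = [ln(V₀/D) + (r + σ²/2)T] / (σ√T)
   = [ln(290.1321/150.4594) + (0.0087 + 0.5·0.2624²)·2.1386] / (0.2624·√2.1386)
   = [0.656643 + 0.092231] / 0.383733 = 1.951553
d₂ = d₁ − σ√T = 1.951553 − 0.383733 = 1.567820
N(d₁) = 0.974504,  N(d₂) = 0.941538,  e^(−rT) = 0.981566
E₀ = V₀·N(d₁) − D·e^(−rT)·N(d₂)
   = 290.1321·0.974504 − 150.4594·0.981566·0.941538 = 143.683072
B₀ = V₀ − E₀ = 290.1321 − 143.683072 = 146.449028
spread = −(1/T)·ln(B₀/D) − r = −(1/2.1386)·ln(146.449028/150.4594) − 0.0087 = 0.00393249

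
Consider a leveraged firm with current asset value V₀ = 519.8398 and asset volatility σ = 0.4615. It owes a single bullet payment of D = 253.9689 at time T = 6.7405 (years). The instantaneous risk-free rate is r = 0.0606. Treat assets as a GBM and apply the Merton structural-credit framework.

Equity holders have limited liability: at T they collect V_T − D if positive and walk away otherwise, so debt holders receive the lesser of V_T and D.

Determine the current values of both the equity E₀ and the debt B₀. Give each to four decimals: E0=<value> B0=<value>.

d₁ = [ln(V₀/D) + (r + σ²/2)T] / (σ√T)
   = [ln(519.8398/253.9689) + (0.0606 + 0.5·0.4615²)·6.7405] / (0.4615·√6.7405)
   = [0.716309 + 1.126278] / 1.198168 = 1.537836
d₂ = d₁ − σ√T = 1.537836 − 1.198168 = 0.339668
N(d₁) = 0.937956,  N(d₂) = 0.632947,  e^(−rT) = 0.664664
E₀ = V₀·N(d₁) − D·e^(−rT)·N(d₂)
   = 519.8398·0.937956 − 253.9689·0.664664·0.632947 = 380.742824
B₀ = V₀ − E₀ = 519.8398 − 380.742824 = 139.096976

E0=380.7428 B0=139.0970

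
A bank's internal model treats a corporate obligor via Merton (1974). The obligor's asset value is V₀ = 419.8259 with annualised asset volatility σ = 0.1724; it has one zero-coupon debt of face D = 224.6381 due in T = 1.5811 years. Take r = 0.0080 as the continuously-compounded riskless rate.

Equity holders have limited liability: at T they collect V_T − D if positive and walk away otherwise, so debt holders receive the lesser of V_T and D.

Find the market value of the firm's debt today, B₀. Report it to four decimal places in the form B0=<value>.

d₁ = [ln(V₀/D) + (r + σ²/2)T] / (σ√T)
   = [ln(419.8259/224.6381) + (0.0080 + 0.5·0.1724²)·1.5811] / (0.1724·√1.5811)
   = [0.625349 + 0.036145] / 0.216779 = 3.051473
d₂ = d₁ − σ√T = 3.051473 − 0.216779 = 2.834694
N(d₁) = 0.998861,  N(d₂) = 0.997707,  e^(−rT) = 0.987431
E₀ = V₀·N(d₁) − D·e^(−rT)·N(d₂)
   = 419.8259·0.998861 − 224.6381·0.987431·0.997707 = 198.042018
B₀ = V₀ − E₀ = 419.8259 − 198.042018 = 221.783882

B0=221.7839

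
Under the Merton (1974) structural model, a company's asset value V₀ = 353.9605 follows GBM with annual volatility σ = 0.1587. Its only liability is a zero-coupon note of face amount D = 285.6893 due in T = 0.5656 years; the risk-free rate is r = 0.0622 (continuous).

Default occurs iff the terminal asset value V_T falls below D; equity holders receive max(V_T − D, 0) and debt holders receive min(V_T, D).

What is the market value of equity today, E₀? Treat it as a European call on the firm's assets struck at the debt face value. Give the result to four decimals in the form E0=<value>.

d₁ = [ln(V₀/D) + (r + σ²/2)T] / (σ√T)
   = [ln(353.9605/285.6893) + (0.0622 + 0.5·0.1587²)·0.5656] / (0.1587·√0.5656)
   = [0.214280 + 0.042303] / 0.119353 = 2.149794
d₂ = d₁ − σ√T = 2.149794 − 0.119353 = 2.030441
N(d₁) = 0.984214,  N(d₂) = 0.978844,  e^(−rT) = 0.965431
E₀ = V₀·N(d₁) − D·e^(−rT)·N(d₂)
   = 353.9605·0.984214 − 285.6893·0.965431·0.978844 = 78.394634

E0=78.3946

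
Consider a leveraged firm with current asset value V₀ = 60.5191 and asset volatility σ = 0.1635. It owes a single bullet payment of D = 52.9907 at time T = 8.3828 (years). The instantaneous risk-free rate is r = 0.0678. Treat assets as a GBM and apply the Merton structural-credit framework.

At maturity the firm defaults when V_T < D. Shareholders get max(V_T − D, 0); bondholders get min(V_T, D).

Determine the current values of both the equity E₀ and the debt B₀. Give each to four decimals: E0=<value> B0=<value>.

d₁ = [ln(V₀/D) + (r + σ²/2)T] / (σ√T)
   = [ln(60.5191/52.9907) + (0.0678 + 0.5·0.1635²)·8.3828] / (0.1635·√8.3828)
   = [0.132843 + 0.680399] / 0.473383 = 1.717938
d₂ = d₁ − σ√T = 1.717938 − 0.473383 = 1.244555
N(d₁) = 0.957096,  N(d₂) = 0.893352,  e^(−rT) = 0.566457
E₀ = V₀·N(d₁) − D·e^(−rT)·N(d₂)
   = 60.5191·0.957096 − 52.9907·0.566457·0.893352 = 31.106867
B₀ = V₀ − E₀ = 60.5191 − 31.106867 = 29.412233

E0=31.1069 B0=29.4122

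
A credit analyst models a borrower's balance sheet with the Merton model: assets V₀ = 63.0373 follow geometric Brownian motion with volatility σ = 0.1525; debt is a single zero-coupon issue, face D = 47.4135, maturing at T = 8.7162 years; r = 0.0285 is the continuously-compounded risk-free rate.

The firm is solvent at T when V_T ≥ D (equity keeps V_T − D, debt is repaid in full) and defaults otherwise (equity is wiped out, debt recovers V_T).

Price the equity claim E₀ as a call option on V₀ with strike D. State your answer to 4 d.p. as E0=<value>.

d₁ = [ln(V₀/D) + (r + σ²/2)T] / (σ√T)
   = [ln(63.0373/47.4135) + (0.0285 + 0.5·0.1525²)·8.7162] / (0.1525·√8.7162)
   = [0.284820 + 0.349765] / 0.450229 = 1.409470
d₂ = d₁ − σ√T = 1.409470 − 0.450229 = 0.959241
N(d₁) = 0.920652,  N(d₂) = 0.831281,  e^(−rT) = 0.780039
E₀ = V₀·N(d₁) − D·e^(−rT)·N(d₂)
   = 63.0373·0.920652 − 47.4135·0.780039·0.831281 = 27.290995

E0=27.2910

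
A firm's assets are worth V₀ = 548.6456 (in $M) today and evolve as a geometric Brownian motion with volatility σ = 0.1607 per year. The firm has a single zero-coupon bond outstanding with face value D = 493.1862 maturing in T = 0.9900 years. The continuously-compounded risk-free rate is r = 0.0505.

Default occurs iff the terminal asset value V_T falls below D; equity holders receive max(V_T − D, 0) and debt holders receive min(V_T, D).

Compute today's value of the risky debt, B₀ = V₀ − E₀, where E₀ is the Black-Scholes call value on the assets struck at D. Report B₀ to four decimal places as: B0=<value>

d₁ = [ln(V₀/D) + (r + σ²/2)T] / (σ√T)
   = [ln(548.6456/493.1862) + (0.0505 + 0.5·0.1607²)·0.9900] / (0.1607·√0.9900)
   = [0.106566 + 0.062778] / 0.159894 = 1.059099
d₂ = d₁ − σ√T = 1.059099 − 0.159894 = 0.899204
N(d₁) = 0.855223,  N(d₂) = 0.815728,  e^(−rT) = 0.951234
E₀ = V₀·N(d₁) − D·e^(−rT)·N(d₂)
   = 548.6456·0.855223 − 493.1862·0.951234·0.815728 = 86.527062
B₀ = V₀ − E₀ = 548.6456 − 86.527062 = 462.118538

B0=462.1185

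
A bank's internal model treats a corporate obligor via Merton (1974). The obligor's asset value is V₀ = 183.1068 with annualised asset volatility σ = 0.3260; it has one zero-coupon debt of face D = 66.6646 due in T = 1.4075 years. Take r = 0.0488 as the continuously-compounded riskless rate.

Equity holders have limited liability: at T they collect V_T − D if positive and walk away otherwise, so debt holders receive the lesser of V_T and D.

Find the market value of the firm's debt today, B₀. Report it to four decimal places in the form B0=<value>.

B0=62.2074

d₁ = [ln(V₀/D) + (r + σ²/2)T] / (σ√T)
   = [ln(183.1068/66.6646) + (0.0488 + 0.5·0.3260²)·1.4075] / (0.3260·√1.4075)
   = [1.010396 + 0.143478] / 0.386760 = 2.983433
d₂ = d₁ − σ√T = 2.983433 − 0.386760 = 2.596673
N(d₁) = 0.998575,  N(d₂) = 0.995293,  e^(−rT) = 0.933620
E₀ = V₀·N(d₁) − D·e^(−rT)·N(d₂)
   = 183.1068·0.998575 − 66.6646·0.933620·0.995293 = 120.899386
B₀ = V₀ − E₀ = 183.1068 − 120.899386 = 62.207414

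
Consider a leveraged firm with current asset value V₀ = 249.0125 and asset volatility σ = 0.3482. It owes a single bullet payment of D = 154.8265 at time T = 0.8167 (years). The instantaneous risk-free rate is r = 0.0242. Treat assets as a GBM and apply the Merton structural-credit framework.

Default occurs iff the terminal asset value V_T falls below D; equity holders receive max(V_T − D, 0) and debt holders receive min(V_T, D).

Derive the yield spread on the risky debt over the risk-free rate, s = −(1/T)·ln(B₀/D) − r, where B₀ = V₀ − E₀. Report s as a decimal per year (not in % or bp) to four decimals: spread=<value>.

d₁ = [ln(V₀/D) + (r + σ²/2)T] / (σ√T)
   = [ln(249.0125/154.8265) + (0.0242 + 0.5·0.3482²)·0.8167] / (0.3482·√0.8167)
   = [0.475198 + 0.069274] / 0.314673 = 1.730276
d₂ = d₁ − σ√T = 1.730276 − 0.314673 = 1.415602
N(d₁) = 0.958209,  N(d₂) = 0.921554,  e^(−rT) = 0.980430
E₀ = V₀·N(d₁) − D·e^(−rT)·N(d₂)
   = 249.0125·0.958209 − 154.8265·0.980430·0.921554 = 98.717440
B₀ = V₀ − E₀ = 249.0125 − 98.717440 = 150.295060
spread = −(1/T)·ln(B₀/D) − r = −(1/0.8167)·ln(150.295060/154.8265) − 0.0242 = 0.01217163

spread=0.0122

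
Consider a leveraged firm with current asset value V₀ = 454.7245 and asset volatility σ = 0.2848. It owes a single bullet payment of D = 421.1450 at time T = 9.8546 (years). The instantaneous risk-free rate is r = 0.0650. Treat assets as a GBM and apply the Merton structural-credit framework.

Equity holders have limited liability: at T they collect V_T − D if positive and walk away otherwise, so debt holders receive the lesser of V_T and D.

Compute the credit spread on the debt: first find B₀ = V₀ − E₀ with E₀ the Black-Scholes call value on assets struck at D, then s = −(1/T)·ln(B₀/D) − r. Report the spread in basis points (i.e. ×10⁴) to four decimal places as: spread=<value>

spread=158.3482

d₁ = [ln(V₀/D) + (r + σ²/2)T] / (σ√T)
   = [ln(454.7245/421.1450) + (0.0650 + 0.5·0.2848²)·9.8546] / (0.2848·√9.8546)
   = [0.076715 + 1.040207] / 0.894045 = 1.249290
d₂ = d₁ − σ√T = 1.249290 − 0.894045 = 0.355245
N(d₁) = 0.894221,  N(d₂) = 0.638797,  e^(−rT) = 0.527003
E₀ = V₀·N(d₁) − D·e^(−rT)·N(d₂)
   = 454.7245·0.894221 − 421.1450·0.527003·0.638797 = 264.846389
B₀ = V₀ − E₀ = 454.7245 − 264.846389 = 189.878111
spread = −(1/T)·ln(B₀/D) − r = −(1/9.8546)·ln(189.878111/421.1450) − 0.0650 = 0.01583482
in basis points: 0.01583482 × 10⁴ = 158.3482 bp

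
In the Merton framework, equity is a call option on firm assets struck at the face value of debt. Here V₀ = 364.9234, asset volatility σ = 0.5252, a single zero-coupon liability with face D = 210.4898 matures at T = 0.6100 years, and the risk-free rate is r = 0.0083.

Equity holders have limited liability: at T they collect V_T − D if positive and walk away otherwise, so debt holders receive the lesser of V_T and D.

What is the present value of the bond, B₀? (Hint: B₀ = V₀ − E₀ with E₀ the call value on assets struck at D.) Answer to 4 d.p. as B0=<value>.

d₁ = [ln(V₀/D) + (r + σ²/2)T] / (σ√T)
   = [ln(364.9234/210.4898) + (0.0083 + 0.5·0.5252²)·0.6100] / (0.5252·√0.6100)
   = [0.550250 + 0.089193] / 0.410194 = 1.558878
d₂ = d₁ − σ√T = 1.558878 − 0.410194 = 1.148684
N(d₁) = 0.940487,  N(d₂) = 0.874657,  e^(−rT) = 0.994950
E₀ = V₀·N(d₁) − D·e^(−rT)·N(d₂)
   = 364.9234·0.940487 − 210.4898·0.994950·0.874657 = 160.029292
B₀ = V₀ − E₀ = 364.9234 − 160.029292 = 204.894108

B0=204.8941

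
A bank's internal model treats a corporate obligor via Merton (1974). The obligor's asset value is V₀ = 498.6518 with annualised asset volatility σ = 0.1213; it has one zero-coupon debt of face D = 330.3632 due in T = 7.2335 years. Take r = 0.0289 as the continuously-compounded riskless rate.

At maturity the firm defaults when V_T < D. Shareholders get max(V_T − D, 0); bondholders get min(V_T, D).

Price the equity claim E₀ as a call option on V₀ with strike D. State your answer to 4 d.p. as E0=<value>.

E0=231.9051

d₁ = [ln(V₀/D) + (r + σ²/2)T] / (σ√T)
   = [ln(498.6518/330.3632) + (0.0289 + 0.5·0.1213²)·7.2335] / (0.1213·√7.2335)
   = [0.411715 + 0.262264] / 0.326238 = 2.065911
d₂ = d₁ − σ√T = 2.065911 − 0.326238 = 1.739672
N(d₁) = 0.980582,  N(d₂) = 0.959042,  e^(−rT) = 0.811356
E₀ = V₀·N(d₁) − D·e^(−rT)·N(d₂)
   = 498.6518·0.980582 − 330.3632·0.811356·0.959042 = 231.905082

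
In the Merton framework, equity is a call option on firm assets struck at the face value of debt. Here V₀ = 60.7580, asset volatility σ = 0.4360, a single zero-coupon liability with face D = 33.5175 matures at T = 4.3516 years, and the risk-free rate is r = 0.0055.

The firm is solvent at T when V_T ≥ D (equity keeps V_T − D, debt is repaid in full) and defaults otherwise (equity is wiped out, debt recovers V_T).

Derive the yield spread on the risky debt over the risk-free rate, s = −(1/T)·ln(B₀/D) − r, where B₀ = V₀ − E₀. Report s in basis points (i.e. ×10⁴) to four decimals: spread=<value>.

spread=435.9640

d₁ = [ln(V₀/D) + (r + σ²/2)T] / (σ√T)
   = [ln(60.7580/33.5175) + (0.0055 + 0.5·0.4360²)·4.3516] / (0.4360·√4.3516)
   = [0.594831 + 0.437545] / 0.909517 = 1.135081
d₂ = d₁ − σ√T = 1.135081 − 0.909517 = 0.225564
N(d₁) = 0.871829,  N(d₂) = 0.589230,  e^(−rT) = 0.976350
E₀ = V₀·N(d₁) − D·e^(−rT)·N(d₂)
   = 60.7580·0.871829 − 33.5175·0.976350·0.589230 = 33.688171
B₀ = V₀ − E₀ = 60.7580 − 33.688171 = 27.069829
spread = −(1/T)·ln(B₀/D) − r = −(1/4.3516)·ln(27.069829/33.5175) − 0.0055 = 0.04359640
in basis points: 0.04359640 × 10⁴ = 435.9640 bp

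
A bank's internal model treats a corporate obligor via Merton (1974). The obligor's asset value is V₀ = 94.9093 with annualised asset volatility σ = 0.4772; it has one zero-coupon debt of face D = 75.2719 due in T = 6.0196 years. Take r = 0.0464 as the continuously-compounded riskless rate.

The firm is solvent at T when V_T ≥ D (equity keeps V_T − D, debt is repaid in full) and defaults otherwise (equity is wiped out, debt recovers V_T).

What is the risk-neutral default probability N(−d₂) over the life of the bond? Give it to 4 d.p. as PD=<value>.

PD=0.5592

d₁ = [ln(V₀/D) + (r + σ²/2)T] / (σ√T)
   = [ln(94.9093/75.2719) + (0.0464 + 0.5·0.4772²)·6.0196] / (0.4772·√6.0196)
   = [0.231815 + 0.964701] / 1.170804 = 1.021960
d₂ = d₁ − σ√T = 1.021960 − 1.170804 = -0.148844
risk-neutral PD = N(−d₂) = N(0.148844) = 0.559162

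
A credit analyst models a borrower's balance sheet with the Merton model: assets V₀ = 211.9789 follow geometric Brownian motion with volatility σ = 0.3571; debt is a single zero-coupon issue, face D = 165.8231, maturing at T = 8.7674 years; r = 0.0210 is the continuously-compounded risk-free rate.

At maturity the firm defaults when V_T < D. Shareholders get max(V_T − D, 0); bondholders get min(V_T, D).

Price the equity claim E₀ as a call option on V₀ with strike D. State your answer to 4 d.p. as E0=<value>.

E0=112.6529

d₁ = [ln(V₀/D) + (r + σ²/2)T] / (σ√T)
   = [ln(211.9789/165.8231) + (0.0210 + 0.5·0.3571²)·8.7674] / (0.3571·√8.7674)
   = [0.245565 + 0.743127] / 1.057366 = 0.935052
d₂ = d₁ − σ√T = 0.935052 − 1.057366 = -0.122314
N(d₁) = 0.825119,  N(d₂) = 0.451325,  e^(−rT) = 0.831840
E₀ = V₀·N(d₁) − D·e^(−rT)·N(d₂)
   = 211.9789·0.825119 − 165.8231·0.831840·0.451325 = 112.652853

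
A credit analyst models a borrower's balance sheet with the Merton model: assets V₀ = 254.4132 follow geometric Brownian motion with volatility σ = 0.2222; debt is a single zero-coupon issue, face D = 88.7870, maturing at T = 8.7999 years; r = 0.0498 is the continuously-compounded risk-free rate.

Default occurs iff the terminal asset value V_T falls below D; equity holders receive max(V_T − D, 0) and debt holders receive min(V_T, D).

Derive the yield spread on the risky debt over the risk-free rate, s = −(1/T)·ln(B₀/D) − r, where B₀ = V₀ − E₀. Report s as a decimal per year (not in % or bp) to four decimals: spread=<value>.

d₁ = [ln(V₀/D) + (r + σ²/2)T] / (σ√T)
   = [ln(254.4132/88.7870) + (0.0498 + 0.5·0.2222²)·8.7999] / (0.2222·√8.7999)
   = [1.052719 + 0.655473] / 0.659148 = 2.591516
d₂ = d₁ − σ√T = 2.591516 − 0.659148 = 1.932368
N(d₁) = 0.995222,  N(d₂) = 0.973343,  e^(−rT) = 0.645174
E₀ = V₀·N(d₁) − D·e^(−rT)·N(d₂)
   = 254.4132·0.995222 − 88.7870·0.645174·0.973343 = 197.441611
B₀ = V₀ − E₀ = 254.4132 − 197.441611 = 56.971589
spread = −(1/T)·ln(B₀/D) − r = −(1/8.7999)·ln(56.971589/88.7870) − 0.0498 = 0.00061961

spread=0.0006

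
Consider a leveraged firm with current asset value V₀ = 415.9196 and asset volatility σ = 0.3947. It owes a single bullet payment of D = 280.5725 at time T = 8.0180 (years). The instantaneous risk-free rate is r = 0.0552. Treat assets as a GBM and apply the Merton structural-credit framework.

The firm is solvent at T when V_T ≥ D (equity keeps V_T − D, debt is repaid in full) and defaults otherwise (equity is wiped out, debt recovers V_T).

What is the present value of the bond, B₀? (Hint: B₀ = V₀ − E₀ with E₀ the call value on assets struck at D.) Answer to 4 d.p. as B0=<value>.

B0=143.4147

d₁ = [ln(V₀/D) + (r + σ²/2)T] / (σ√T)
   = [ln(415.9196/280.5725) + (0.0552 + 0.5·0.3947²)·8.0180] / (0.3947·√8.0180)
   = [0.393660 + 1.067148] / 1.117635 = 1.307052
d₂ = d₁ − σ√T = 1.307052 − 1.117635 = 0.189417
N(d₁) = 0.904403,  N(d₂) = 0.575117,  e^(−rT) = 0.642368
E₀ = V₀·N(d₁) − D·e^(−rT)·N(d₂)
   = 415.9196·0.904403 − 280.5725·0.642368·0.575117 = 272.504915
B₀ = V₀ − E₀ = 415.9196 − 272.504915 = 143.414685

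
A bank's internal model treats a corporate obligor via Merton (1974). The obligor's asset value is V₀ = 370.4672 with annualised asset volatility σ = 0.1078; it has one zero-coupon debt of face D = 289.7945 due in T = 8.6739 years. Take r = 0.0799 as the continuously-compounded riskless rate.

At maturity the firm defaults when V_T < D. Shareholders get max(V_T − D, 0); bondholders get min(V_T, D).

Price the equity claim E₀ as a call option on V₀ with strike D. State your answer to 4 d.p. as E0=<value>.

d₁ = [ln(V₀/D) + (r + σ²/2)T] / (σ√T)
   = [ln(370.4672/289.7945) + (0.0799 + 0.5·0.1078²)·8.6739] / (0.1078·√8.6739)
   = [0.245593 + 0.743444] / 0.317487 = 3.115203
d₂ = d₁ − σ√T = 3.115203 − 0.317487 = 2.797716
N(d₁) = 0.999081,  N(d₂) = 0.997427,  e^(−rT) = 0.500051
E₀ = V₀·N(d₁) − D·e^(−rT)·N(d₂)
   = 370.4672·0.999081 − 289.7945·0.500051·0.997427 = 225.587491

E0=225.5875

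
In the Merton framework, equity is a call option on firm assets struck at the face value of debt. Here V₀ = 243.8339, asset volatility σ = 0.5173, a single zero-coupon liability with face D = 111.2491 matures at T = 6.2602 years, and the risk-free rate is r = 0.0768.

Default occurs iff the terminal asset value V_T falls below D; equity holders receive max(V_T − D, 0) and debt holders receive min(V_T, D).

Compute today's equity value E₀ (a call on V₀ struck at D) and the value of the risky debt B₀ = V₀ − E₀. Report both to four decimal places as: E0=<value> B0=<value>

E0=187.8301 B0=56.0038

d₁ = [ln(V₀/D) + (r + σ²/2)T] / (σ√T)
   = [ln(243.8339/111.2491) + (0.0768 + 0.5·0.5173²)·6.2602] / (0.5173·√6.2602)
   = [0.784715 + 1.318396] / 1.294305 = 1.624896
d₂ = d₁ − σ√T = 1.624896 − 1.294305 = 0.330592
N(d₁) = 0.947908,  N(d₂) = 0.629523,  e^(−rT) = 0.618299
E₀ = V₀·N(d₁) − D·e^(−rT)·N(d₂)
   = 243.8339·0.947908 − 111.2491·0.618299·0.629523 = 187.830134
B₀ = V₀ − E₀ = 243.8339 − 187.830134 = 56.003766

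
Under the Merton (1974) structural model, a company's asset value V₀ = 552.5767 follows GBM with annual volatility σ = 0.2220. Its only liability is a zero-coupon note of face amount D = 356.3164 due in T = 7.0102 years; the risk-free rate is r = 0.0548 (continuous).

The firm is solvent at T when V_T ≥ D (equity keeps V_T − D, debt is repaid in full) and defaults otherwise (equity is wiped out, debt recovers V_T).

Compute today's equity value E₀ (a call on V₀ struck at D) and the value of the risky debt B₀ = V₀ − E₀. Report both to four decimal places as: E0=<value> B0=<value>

d₁ = [ln(V₀/D) + (r + σ²/2)T] / (σ√T)
   = [ln(552.5767/356.3164) + (0.0548 + 0.5·0.2220²)·7.0102] / (0.2220·√7.0102)
   = [0.438773 + 0.556904] / 0.587785 = 1.693950
d₂ = d₁ − σ√T = 1.693950 − 0.587785 = 1.106165
N(d₁) = 0.954863,  N(d₂) = 0.865672,  e^(−rT) = 0.681023
E₀ = V₀·N(d₁) − D·e^(−rT)·N(d₂)
   = 552.5767·0.954863 − 356.3164·0.681023·0.865672 = 317.570971
B₀ = V₀ − E₀ = 552.5767 − 317.570971 = 235.005729

E0=317.5710 B0=235.0057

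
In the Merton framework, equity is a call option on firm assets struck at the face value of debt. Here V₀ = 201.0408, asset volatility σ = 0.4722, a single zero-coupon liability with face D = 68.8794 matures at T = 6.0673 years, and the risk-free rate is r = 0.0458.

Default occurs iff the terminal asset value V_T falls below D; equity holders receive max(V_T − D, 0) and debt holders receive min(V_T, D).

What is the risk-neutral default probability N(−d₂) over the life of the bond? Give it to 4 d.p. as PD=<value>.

d₁ = [ln(V₀/D) + (r + σ²/2)T] / (σ√T)
   = [ln(201.0408/68.8794) + (0.0458 + 0.5·0.4722²)·6.0673] / (0.4722·√6.0673)
   = [1.071151 + 0.954304] / 1.163118 = 1.741401
d₂ = d₁ − σ√T = 1.741401 − 1.163118 = 0.578283
risk-neutral PD = N(−d₂) = N(-0.578283) = 0.281536

PD=0.2815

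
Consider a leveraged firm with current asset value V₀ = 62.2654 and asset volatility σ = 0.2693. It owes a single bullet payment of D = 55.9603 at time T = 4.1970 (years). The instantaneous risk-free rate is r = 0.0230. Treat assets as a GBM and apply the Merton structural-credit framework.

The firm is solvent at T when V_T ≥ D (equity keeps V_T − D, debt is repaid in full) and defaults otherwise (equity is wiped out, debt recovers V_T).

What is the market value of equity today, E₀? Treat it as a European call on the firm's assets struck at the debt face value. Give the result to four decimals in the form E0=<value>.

d₁ = [ln(V₀/D) + (r + σ²/2)T] / (σ√T)
   = [ln(62.2654/55.9603) + (0.0230 + 0.5·0.2693²)·4.1970] / (0.2693·√4.1970)
   = [0.106763 + 0.248719] / 0.551704 = 0.644337
d₂ = d₁ − σ√T = 0.644337 − 0.551704 = 0.092633
N(d₁) = 0.740321,  N(d₂) = 0.536902,  e^(−rT) = 0.907982
E₀ = V₀·N(d₁) − D·e^(−rT)·N(d₂)
   = 62.2654·0.740321 − 55.9603·0.907982·0.536902 = 18.815896

E0=18.8159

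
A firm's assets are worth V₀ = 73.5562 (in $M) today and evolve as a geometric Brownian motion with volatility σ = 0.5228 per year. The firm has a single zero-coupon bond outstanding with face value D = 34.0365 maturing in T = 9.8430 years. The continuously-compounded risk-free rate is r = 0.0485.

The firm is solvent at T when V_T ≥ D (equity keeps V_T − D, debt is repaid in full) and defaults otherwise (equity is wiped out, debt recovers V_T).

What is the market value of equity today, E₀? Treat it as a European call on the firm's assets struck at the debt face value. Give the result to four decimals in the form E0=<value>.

E0=59.3083

d₁ = [ln(V₀/D) + (r + σ²/2)T] / (σ√T)
   = [ln(73.5562/34.0365) + (0.0485 + 0.5·0.5228²)·9.8430] / (0.5228·√9.8430)
   = [0.770616 + 1.822529] / 1.640209 = 1.580984
d₂ = d₁ − σ√T = 1.580984 − 1.640209 = -0.059225
N(d₁) = 0.943059,  N(d₂) = 0.476386,  e^(−rT) = 0.620403
E₀ = V₀·N(d₁) − D·e^(−rT)·N(d₂)
   = 73.5562·0.943059 − 34.0365·0.620403·0.476386 = 59.308305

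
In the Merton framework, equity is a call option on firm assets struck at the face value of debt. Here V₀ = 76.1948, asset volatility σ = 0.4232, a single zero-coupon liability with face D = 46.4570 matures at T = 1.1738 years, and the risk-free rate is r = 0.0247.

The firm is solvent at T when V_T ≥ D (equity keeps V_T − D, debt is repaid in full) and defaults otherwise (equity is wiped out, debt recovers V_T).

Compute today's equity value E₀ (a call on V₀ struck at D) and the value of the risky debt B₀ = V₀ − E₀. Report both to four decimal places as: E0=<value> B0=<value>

E0=32.7319 B0=43.4629

d₁ = [ln(V₀/D) + (r + σ²/2)T] / (σ√T)
   = [ln(76.1948/46.4570) + (0.0247 + 0.5·0.4232²)·1.1738] / (0.4232·√1.1738)
   = [0.494766 + 0.134106] / 0.458504 = 1.371574
d₂ = d₁ − σ√T = 1.371574 − 0.458504 = 0.913071
N(d₁) = 0.914902,  N(d₂) = 0.819397,  e^(−rT) = 0.971423
E₀ = V₀·N(d₁) − D·e^(−rT)·N(d₂)
   = 76.1948·0.914902 − 46.4570·0.971423·0.819397 = 32.731851
B₀ = V₀ − E₀ = 76.1948 − 32.731851 = 43.462949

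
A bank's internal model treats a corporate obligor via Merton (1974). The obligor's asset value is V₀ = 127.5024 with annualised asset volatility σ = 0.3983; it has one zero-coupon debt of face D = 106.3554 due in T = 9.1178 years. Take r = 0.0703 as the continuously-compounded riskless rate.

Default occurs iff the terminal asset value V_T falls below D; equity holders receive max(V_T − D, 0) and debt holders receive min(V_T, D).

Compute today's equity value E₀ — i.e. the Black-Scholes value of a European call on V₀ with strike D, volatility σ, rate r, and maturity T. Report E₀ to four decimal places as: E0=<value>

E0=84.9789

d₁ = [ln(V₀/D) + (r + σ²/2)T] / (σ√T)
   = [ln(127.5024/106.3554) + (0.0703 + 0.5·0.3983²)·9.1178] / (0.3983·√9.1178)
   = [0.181349 + 1.364218] / 1.202695 = 1.285087
d₂ = d₁ − σ√T = 1.285087 − 1.202695 = 0.082393
N(d₁) = 0.900619,  N(d₂) = 0.532833,  e^(−rT) = 0.526775
E₀ = V₀·N(d₁) − D·e^(−rT)·N(d₂)
   = 127.5024·0.900619 − 106.3554·0.526775·0.532833 = 84.978932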